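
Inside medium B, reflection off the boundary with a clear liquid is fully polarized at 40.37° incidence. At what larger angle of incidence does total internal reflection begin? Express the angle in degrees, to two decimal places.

θ_c ≈ 58.23°

tan θ_B = n₂/n₁ = tan 40.37° = 0.8502.
Total internal reflection: sin θ_c = n₂/n₁ = 0.8502.
θ_c = arcsin(0.8502) = 58.23°.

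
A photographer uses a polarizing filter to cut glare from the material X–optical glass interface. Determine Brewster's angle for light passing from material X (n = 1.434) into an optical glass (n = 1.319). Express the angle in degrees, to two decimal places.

θ_B ≈ 42.61°

tan θ_B = n₂/n₁ = 1.319/1.434 = 0.9198.
So θ_B = arctan 0.9198 = 42.61°.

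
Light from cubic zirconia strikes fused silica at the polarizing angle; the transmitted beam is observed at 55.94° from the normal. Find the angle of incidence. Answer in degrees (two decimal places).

θ_B ≈ 34.06°

At Brewster's angle the reflected and refracted rays are perpendicular, so θ_B + θ_t = 90°.
So θ_B = 90° − θ_t = 90° − 55.94° = 34.06°.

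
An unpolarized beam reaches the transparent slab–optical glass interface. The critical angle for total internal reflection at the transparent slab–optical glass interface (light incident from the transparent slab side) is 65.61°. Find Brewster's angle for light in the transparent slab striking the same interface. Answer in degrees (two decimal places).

θ_B ≈ 42.33°

At the critical angle sin θ_c = n₂/n₁, giving n₂/n₁ = sin 65.61° = 0.9108.
Then tan θ_B = n₂/n₁ = 0.9108, so θ_B = arctan 0.9108 = 42.33°.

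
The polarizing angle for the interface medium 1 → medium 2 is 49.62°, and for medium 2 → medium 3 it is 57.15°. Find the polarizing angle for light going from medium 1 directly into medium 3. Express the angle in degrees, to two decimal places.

tan θ_B(1→2) = n₂/n₁ = tan 49.62° = 1.1758.
tan θ_B(2→3) = n₃/n₂ = tan 57.15° = 1.5487.
n₃/n₁ = 1.8210. Then tan θ_B(1→3) = n₃/n₁, so θ_B(1→3) = arctan(1.8210) = 61.23°.

θ_B ≈ 61.23°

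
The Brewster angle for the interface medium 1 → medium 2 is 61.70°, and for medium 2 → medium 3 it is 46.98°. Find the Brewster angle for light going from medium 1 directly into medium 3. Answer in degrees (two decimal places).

θ_B ≈ 63.32°

Each Brewster angle gives a ratio: n₂/n₁ = tan 61.70° = 1.8572, n₃/n₂ = tan 46.98° = 1.0716.
n₃/n₁ = 1.9902. Then tan θ_B(1→3) = n₃/n₁, so θ_B(1→3) = arctan(1.9902) = 63.32°.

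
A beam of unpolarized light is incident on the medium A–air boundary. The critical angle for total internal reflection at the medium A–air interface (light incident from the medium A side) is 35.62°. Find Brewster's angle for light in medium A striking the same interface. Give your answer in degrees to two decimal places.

At the critical angle sin θ_c = n₂/n₁, giving n₂/n₁ = sin 35.62° = 0.5824.
Then tan θ_B = n₂/n₁ = 0.5824, so θ_B = arctan 0.5824 = 30.22°.

θ_B ≈ 30.22°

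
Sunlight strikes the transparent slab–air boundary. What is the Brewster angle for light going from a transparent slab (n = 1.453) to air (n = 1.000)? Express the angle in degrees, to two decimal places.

θ_B ≈ 34.54°

tan θ_B = n₂/n₁ = 1.000/1.453 = 0.6882. Taking the arctangent, θ_B = 34.54°.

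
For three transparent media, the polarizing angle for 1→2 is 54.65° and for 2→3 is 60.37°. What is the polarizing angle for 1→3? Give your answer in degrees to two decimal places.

θ_B ≈ 68.03°

Each Brewster angle gives a ratio: n₂/n₁ = tan 54.65° = 1.4097, n₃/n₂ = tan 60.37° = 1.7582.
n₃/n₁ = 2.4786. Then tan θ_B(1→3) = n₃/n₁, so θ_B(1→3) = arctan(2.4786) = 68.03°.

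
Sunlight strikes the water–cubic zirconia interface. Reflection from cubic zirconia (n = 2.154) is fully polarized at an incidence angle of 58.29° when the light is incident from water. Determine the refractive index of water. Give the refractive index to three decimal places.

n ≈ 1.331

At Brewster's angle, tan θ_B = n₂/n₁ with n₁ on the incident side (water) and n₂ on the transmitted side (cubic zirconia).
n₁ = n₂ / tan θ_B = 2.154 / tan 58.29° = 1.331.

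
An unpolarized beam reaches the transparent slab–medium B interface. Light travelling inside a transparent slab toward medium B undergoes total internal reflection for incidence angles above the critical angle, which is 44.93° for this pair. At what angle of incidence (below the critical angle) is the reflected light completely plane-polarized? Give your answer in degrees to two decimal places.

θ_B ≈ 35.23°

At the critical angle sin θ_c = n₂/n₁, giving n₂/n₁ = sin 44.93° = 0.7062.
Then tan θ_B = n₂/n₁ = 0.7062, so θ_B = arctan 0.7062 = 35.23°.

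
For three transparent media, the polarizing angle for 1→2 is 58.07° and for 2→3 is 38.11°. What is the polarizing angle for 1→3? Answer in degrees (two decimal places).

θ_B ≈ 51.53°

tan θ_B(1→2) = n₂/n₁ = tan 58.07° = 1.6047.
tan θ_B(2→3) = n₃/n₂ = tan 38.11° = 0.7844.
Multiplying, n₃/n₁ = 1.6047 × 0.7844 = 1.2587, and θ_B(1→3) = arctan 1.2587 = 51.53°.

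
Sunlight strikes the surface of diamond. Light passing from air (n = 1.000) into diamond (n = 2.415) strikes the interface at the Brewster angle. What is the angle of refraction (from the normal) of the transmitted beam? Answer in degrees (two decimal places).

θ_t ≈ 22.49°

tan θ_B = n₂/n₁ = 2.415/1.000 = 2.4150, so θ_B = 67.51°.
Since θ_B + θ_t = 90° at Brewster incidence, θ_t = 90° − 67.51° = 22.49°.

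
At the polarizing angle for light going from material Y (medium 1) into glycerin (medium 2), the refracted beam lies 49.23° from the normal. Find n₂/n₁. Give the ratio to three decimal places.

n₂/n₁ ≈ 0.862

θ_B + θ_t = 90°, so θ_B = 90° − 49.23° = 40.77°.
tan θ_B = n₂/n₁, so n₂/n₁ = tan 40.77° = 0.862.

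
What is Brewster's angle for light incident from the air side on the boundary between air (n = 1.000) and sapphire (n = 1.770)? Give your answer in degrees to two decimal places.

θ_B ≈ 60.53°

At Brewster's angle the reflected and refracted rays are perpendicular, which with Snell's law gives tan θ_B = n₂/n₁.
Here n₂/n₁ = 1.770/1.000 = 1.7700, and Brewster's law gives tan θ_B = n₂/n₁.
θ_B = arctan(1.7700) = 60.53°.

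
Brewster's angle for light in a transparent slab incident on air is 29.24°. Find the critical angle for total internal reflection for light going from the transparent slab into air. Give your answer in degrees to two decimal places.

θ_c ≈ 34.04°

From Brewster, n₂/n₁ = tan θ_B = tan 29.24° = 0.5598.
Then sin θ_c = n₂/n₁ = 0.5598, so θ_c = arcsin 0.5598 = 34.04°.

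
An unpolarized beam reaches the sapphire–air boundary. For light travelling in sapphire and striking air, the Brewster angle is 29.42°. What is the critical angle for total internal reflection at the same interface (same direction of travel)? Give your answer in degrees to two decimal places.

tan θ_B = n₂/n₁ = tan 29.42° = 0.5639.
Total internal reflection: sin θ_c = n₂/n₁ = 0.5639.
θ_c = arcsin(0.5639) = 34.33°.

θ_c ≈ 34.33°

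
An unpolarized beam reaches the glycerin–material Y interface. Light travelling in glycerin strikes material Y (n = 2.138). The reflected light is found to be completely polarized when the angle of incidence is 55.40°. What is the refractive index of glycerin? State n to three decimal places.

At Brewster's angle, tan θ_B = n₂/n₁ with n₁ on the incident side (glycerin) and n₂ on the transmitted side (material Y).
n₁ = n₂ / tan θ_B = 2.138 / tan 55.40° = 1.475.

n ≈ 1.475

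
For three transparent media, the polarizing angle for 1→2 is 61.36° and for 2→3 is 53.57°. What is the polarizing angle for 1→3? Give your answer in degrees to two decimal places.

θ_B ≈ 68.05°

tan θ_B(1→2) = n₂/n₁ = tan 61.36° = 1.8311.
tan θ_B(2→3) = n₃/n₂ = tan 53.57° = 1.3549.
So n₃/n₁ = (n₂/n₁)(n₃/n₂) = 1.8311 × 1.3549 = 2.4809.
θ_B(1→3) = arctan(2.4809) = 68.05°.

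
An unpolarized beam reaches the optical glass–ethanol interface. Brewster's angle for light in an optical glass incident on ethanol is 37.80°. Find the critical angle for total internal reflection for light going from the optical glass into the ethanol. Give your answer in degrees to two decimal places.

tan θ_B = n₂/n₁ = tan 37.80° = 0.7757.
Total internal reflection: sin θ_c = n₂/n₁ = 0.7757.
θ_c = arcsin(0.7757) = 50.87°.

θ_c ≈ 50.87°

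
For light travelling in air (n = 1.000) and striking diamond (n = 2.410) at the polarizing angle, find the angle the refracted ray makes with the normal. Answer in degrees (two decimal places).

θ_t ≈ 22.54°

θ_B = arctan(n₂/n₁) = arctan(2.410/1.000) = 67.46°.
The refracted ray is perpendicular to the reflected ray, so θ_t = 90° − θ_B = 22.54°.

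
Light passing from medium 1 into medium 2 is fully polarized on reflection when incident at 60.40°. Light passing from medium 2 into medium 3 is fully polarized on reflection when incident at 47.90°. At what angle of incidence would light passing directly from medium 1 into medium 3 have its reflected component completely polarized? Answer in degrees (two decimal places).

n₂/n₁ = tan 60.40° = 1.7603 and n₃/n₂ = tan 47.90° = 1.1067.
n₃/n₁ = 1.9482. Then tan θ_B(1→3) = n₃/n₁, so θ_B(1→3) = arctan(1.9482) = 62.83°.

θ_B ≈ 62.83°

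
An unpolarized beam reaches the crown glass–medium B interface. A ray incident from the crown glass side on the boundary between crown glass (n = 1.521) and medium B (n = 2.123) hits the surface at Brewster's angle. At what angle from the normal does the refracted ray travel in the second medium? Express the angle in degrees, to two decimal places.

θ_t ≈ 35.62°

θ_B = arctan(n₂/n₁) = arctan(2.123/1.521) = 54.38°.
Since θ_B + θ_t = 90° at Brewster incidence, θ_t = 90° − 54.38° = 35.62°.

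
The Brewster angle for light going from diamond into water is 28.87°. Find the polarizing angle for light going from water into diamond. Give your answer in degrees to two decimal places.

θ_B' ≈ 61.13°

Reversing the direction swaps n₁ and n₂, so tan θ_B' = 1/tan θ_B and θ_B' = 90° − θ_B.
Hence θ_B' = 90° − 28.87° = 61.13°.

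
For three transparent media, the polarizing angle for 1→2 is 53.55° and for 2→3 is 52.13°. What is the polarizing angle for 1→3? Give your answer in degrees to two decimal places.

n₂/n₁ = tan 53.55° = 1.3539 and n₃/n₂ = tan 52.13° = 1.2859.
Multiplying, n₃/n₁ = 1.3539 × 1.2859 = 1.7410, and θ_B(1→3) = arctan 1.7410 = 60.13°.

θ_B ≈ 60.13°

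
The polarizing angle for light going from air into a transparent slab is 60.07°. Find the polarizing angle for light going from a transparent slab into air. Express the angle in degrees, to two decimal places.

tan θ_B' = n₁/n₂ = 1/tan θ_B, so θ_B' = 90° − θ_B.
θ_B' = 90° − 60.07° = 29.93°.

θ_B' ≈ 29.93°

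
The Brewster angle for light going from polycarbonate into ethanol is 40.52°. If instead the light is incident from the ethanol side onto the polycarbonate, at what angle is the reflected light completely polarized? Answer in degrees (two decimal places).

tan θ_B' = n₁/n₂ = 1/tan θ_B, so θ_B' = 90° − θ_B.
θ_B' = 90° − 40.52° = 49.48°.

θ_B' ≈ 49.48°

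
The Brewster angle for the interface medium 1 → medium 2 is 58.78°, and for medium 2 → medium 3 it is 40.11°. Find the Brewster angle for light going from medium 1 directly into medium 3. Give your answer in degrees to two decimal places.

Each Brewster angle gives a ratio: n₂/n₁ = tan 58.78° = 1.6499, n₃/n₂ = tan 40.11° = 0.8424.
Multiplying, n₃/n₁ = 1.6499 × 0.8424 = 1.3898, and θ_B(1→3) = arctan 1.3898 = 54.26°.

θ_B ≈ 54.26°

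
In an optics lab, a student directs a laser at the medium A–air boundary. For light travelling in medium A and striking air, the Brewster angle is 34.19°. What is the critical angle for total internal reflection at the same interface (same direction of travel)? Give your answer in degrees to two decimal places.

n₂/n₁ = tan 34.19° = 0.6793; the critical angle satisfies sin θ_c = n₂/n₁.
θ_c = arcsin(0.6793) = 42.79°.

θ_c ≈ 42.79°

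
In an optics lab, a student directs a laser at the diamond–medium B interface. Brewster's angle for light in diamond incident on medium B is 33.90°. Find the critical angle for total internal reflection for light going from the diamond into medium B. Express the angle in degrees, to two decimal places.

θ_c ≈ 42.22°

n₂/n₁ = tan 33.90° = 0.6720; the critical angle satisfies sin θ_c = n₂/n₁.
θ_c = arcsin(0.6720) = 42.22°.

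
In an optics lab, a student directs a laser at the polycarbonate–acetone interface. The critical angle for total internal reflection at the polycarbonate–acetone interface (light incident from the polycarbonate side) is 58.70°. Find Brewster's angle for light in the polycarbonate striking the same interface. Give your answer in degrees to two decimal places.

θ_B ≈ 40.51°

At the critical angle sin θ_c = n₂/n₁, giving n₂/n₁ = sin 58.70° = 0.8545.
Then tan θ_B = n₂/n₁ = 0.8545, so θ_B = arctan 0.8545 = 40.51°.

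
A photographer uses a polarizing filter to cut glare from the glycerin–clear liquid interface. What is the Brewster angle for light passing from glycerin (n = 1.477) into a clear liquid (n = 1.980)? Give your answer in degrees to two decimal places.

θ_B ≈ 53.28°

tan θ_B = n₂/n₁ = 1.980/1.477 = 1.3406.
θ_B = arctan(1.3406) = 53.28°.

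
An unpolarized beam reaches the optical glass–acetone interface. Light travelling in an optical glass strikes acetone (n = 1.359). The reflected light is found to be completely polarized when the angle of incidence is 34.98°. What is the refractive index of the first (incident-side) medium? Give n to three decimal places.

Brewster's law: tan θ_B = n₂/n₁ (light incident in an optical glass, refracted into acetone).
n₁ = n₂ / tan θ_B = 1.359 / tan 34.98° = 1.942.

n ≈ 1.942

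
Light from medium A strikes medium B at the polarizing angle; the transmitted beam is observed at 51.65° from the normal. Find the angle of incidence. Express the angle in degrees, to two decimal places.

θ_B ≈ 38.35°

Since the reflected and refracted rays are at right angles at the polarizing angle, θ_B + θ_t = 90°.
So θ_B = 90° − θ_t = 90° − 51.65° = 38.35°.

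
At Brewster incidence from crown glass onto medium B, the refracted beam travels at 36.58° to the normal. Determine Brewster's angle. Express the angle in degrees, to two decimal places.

At Brewster's angle the reflected and refracted rays are perpendicular, so θ_B + θ_t = 90°.
θ_B = 90° − 36.58° = 53.42°.

θ_B ≈ 53.42°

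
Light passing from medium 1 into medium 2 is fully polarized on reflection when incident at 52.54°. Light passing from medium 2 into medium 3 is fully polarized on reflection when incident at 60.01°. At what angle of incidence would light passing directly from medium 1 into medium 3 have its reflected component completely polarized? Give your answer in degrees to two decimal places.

tan θ_B(1→2) = n₂/n₁ = tan 52.54° = 1.3051.
tan θ_B(2→3) = n₃/n₂ = tan 60.01° = 1.7327.
So n₃/n₁ = (n₂/n₁)(n₃/n₂) = 1.3051 × 1.7327 = 2.2614.
θ_B(1→3) = arctan(2.2614) = 66.15°.

θ_B ≈ 66.15°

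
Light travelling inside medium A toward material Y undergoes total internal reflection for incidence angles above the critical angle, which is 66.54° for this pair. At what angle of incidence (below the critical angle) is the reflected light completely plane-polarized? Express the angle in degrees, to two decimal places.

n₂/n₁ = sin θ_c = sin 66.54° = 0.9173.
tan θ_B equals the same ratio, so θ_B = arctan(0.9173) = 42.53°.

θ_B ≈ 42.53°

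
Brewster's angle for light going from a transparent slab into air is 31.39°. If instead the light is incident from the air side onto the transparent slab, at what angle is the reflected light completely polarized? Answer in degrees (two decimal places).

θ_B' ≈ 58.61°

Reversing the direction swaps n₁ and n₂, so tan θ_B' = 1/tan θ_B and θ_B' = 90° − θ_B.
Hence θ_B' = 90° − 31.39° = 58.61°.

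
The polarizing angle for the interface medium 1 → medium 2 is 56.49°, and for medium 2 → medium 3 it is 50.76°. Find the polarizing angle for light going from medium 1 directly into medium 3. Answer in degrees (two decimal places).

Each Brewster angle gives a ratio: n₂/n₁ = tan 56.49° = 1.5103, n₃/n₂ = tan 50.76° = 1.2244.
So n₃/n₁ = (n₂/n₁)(n₃/n₂) = 1.5103 × 1.2244 = 1.8491.
θ_B(1→3) = arctan(1.8491) = 61.60°.

θ_B ≈ 61.60°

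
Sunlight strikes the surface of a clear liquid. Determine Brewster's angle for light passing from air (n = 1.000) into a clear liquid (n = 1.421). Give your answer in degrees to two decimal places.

θ_B ≈ 54.86°

Brewster's condition: tan θ_B = n₂/n₁ = 1.421/1.000 = 1.4210.
So θ_B = arctan 1.4210 = 54.86°.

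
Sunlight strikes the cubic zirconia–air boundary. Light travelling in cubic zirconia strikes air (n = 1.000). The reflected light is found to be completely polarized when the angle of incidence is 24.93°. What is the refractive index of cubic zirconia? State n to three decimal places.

Full polarization of the reflected beam means tan θ_B = n₂/n₁, where n₁ is the incident medium (cubic zirconia).
n₁ = n₂ / tan θ_B = 1.000 / tan 24.93° = 2.151.

n ≈ 2.151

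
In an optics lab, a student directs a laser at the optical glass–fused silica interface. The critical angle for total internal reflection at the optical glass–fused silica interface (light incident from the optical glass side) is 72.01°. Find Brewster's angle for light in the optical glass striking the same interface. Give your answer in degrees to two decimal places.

n₂/n₁ = sin θ_c = sin 72.01° = 0.9511.
tan θ_B equals the same ratio, so θ_B = arctan(0.9511) = 43.56°.

θ_B ≈ 43.56°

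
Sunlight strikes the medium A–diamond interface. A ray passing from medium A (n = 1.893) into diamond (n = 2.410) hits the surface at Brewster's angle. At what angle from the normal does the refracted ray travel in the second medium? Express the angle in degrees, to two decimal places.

θ_B = arctan(n₂/n₁) = arctan(2.410/1.893) = 51.85°.
At Brewster's angle the reflected and refracted rays are perpendicular, so θ_t = 90° − θ_B = 90° − 51.85° = 38.15°.

θ_t ≈ 38.15°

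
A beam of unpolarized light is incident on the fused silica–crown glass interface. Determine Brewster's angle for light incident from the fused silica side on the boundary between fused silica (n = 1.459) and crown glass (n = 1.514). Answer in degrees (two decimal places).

Here n₂/n₁ = 1.514/1.459 = 1.0377, and Brewster's law gives tan θ_B = n₂/n₁.
θ_B = arctan(1.0377) = 46.06°.

θ_B ≈ 46.06°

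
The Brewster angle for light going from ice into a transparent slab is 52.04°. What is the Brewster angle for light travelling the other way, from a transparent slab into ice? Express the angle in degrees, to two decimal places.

θ_B' ≈ 37.96°

tan θ_B' = n₁/n₂ = 1/tan θ_B, so θ_B' = 90° − θ_B.
θ_B' = 90° − 52.04° = 37.96°.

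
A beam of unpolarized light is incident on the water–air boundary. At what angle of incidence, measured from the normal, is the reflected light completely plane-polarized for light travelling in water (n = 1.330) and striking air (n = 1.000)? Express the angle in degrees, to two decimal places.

The reflected p-component vanishes when tan θ_B = n₂/n₁.
Here n₂/n₁ = 1.000/1.330 = 0.7519, and Brewster's law gives tan θ_B = n₂/n₁. Taking the arctangent, θ_B = 36.94°.

θ_B ≈ 36.94°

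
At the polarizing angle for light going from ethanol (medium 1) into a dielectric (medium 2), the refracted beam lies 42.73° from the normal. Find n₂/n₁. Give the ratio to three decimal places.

θ_B + θ_t = 90°, so θ_B = 90° − 42.73° = 47.27°.
tan θ_B = n₂/n₁, so n₂/n₁ = tan 47.27° = 1.083.

n₂/n₁ ≈ 1.083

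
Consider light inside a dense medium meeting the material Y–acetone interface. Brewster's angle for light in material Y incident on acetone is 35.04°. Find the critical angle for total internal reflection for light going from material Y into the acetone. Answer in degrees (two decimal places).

θ_c ≈ 44.53°

n₂/n₁ = tan 35.04° = 0.7012; the critical angle satisfies sin θ_c = n₂/n₁.
θ_c = arcsin(0.7012) = 44.53°.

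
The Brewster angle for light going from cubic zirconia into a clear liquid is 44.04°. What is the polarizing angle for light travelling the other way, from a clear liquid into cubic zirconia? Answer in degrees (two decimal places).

θ_B' ≈ 45.96°

tan θ_B' = n₁/n₂ = 1/tan θ_B, so θ_B' = 90° − θ_B.
θ_B' = 90° − 44.04° = 45.96°.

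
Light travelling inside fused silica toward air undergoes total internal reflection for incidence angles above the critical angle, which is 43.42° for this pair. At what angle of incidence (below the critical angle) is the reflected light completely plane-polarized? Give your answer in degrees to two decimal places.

θ_B ≈ 34.50°

At the critical angle sin θ_c = n₂/n₁, giving n₂/n₁ = sin 43.42° = 0.6873.
Then tan θ_B = n₂/n₁ = 0.6873, so θ_B = arctan 0.6873 = 34.50°.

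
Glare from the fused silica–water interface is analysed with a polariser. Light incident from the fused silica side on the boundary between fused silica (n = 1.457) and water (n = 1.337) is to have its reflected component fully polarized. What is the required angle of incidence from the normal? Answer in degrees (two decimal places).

Here n₂/n₁ = 1.337/1.457 = 0.9176, and Brewster's law gives tan θ_B = n₂/n₁.
θ_B = arctan(0.9176) = 42.54°.

θ_B ≈ 42.54°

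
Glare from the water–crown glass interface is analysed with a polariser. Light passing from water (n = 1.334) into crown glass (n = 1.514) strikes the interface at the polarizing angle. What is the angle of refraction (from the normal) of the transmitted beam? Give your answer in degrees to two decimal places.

θ_t ≈ 41.38°

tan θ_B = n₂/n₁ = 1.514/1.334 = 1.1349, so θ_B = 48.62°.
Since θ_B + θ_t = 90° at Brewster incidence, θ_t = 90° − 48.62° = 41.38°.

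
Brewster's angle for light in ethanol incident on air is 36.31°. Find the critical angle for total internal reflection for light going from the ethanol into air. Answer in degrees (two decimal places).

From Brewster, n₂/n₁ = tan θ_B = tan 36.31° = 0.7348.
Then sin θ_c = n₂/n₁ = 0.7348, so θ_c = arcsin 0.7348 = 47.29°.

θ_c ≈ 47.29°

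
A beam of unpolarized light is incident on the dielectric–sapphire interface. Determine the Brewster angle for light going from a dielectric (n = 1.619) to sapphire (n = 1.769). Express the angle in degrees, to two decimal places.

θ_B ≈ 47.54°

The reflected p-component vanishes when tan θ_B = n₂/n₁.
tan θ_B = n₂/n₁ = 1.769/1.619 = 1.0926. Taking the arctangent, θ_B = 47.54°.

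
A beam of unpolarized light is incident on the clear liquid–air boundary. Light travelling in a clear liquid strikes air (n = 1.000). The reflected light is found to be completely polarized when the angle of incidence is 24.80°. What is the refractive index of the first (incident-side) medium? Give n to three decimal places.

n ≈ 2.164

Brewster's law: tan θ_B = n₂/n₁ (light incident in a clear liquid, refracted into air).
n₁ = n₂ / tan θ_B = 1.000 / tan 24.80° = 2.164.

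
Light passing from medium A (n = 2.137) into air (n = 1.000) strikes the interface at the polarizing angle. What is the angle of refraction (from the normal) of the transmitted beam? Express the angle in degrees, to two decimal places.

θ_B = arctan(n₂/n₁) = arctan(1.000/2.137) = 25.08°.
The refracted ray is perpendicular to the reflected ray, so θ_t = 90° − θ_B = 64.92°.

θ_t ≈ 64.92°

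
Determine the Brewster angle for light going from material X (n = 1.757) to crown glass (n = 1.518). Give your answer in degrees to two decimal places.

Here n₂/n₁ = 1.518/1.757 = 0.8640, and Brewster's law gives tan θ_B = n₂/n₁. Taking the arctangent, θ_B = 40.83°.

θ_B ≈ 40.83°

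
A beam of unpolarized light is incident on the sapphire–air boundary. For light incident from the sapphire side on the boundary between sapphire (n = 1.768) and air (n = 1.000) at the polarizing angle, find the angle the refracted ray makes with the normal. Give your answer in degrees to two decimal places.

First find Brewster's angle: tan θ_B = 1.000/1.768 = 0.5656, giving θ_B = 29.49°.
Since θ_B + θ_t = 90° at Brewster incidence, θ_t = 90° − 29.49° = 60.51°.

θ_t ≈ 60.51°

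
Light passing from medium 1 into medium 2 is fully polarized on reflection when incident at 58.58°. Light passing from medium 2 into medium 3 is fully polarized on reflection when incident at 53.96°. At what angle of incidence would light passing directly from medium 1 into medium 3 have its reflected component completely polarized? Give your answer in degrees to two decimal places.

θ_B ≈ 66.04°

Each Brewster angle gives a ratio: n₂/n₁ = tan 58.58° = 1.6370, n₃/n₂ = tan 53.96° = 1.3744.
Multiplying, n₃/n₁ = 1.6370 × 1.3744 = 2.2498, and θ_B(1→3) = arctan 2.2498 = 66.04°.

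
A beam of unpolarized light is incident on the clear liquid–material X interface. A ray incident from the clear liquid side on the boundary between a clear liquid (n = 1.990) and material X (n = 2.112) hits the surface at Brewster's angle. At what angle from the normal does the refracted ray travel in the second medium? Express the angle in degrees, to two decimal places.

θ_t ≈ 43.30°

θ_B = arctan(n₂/n₁) = arctan(2.112/1.990) = 46.70°.
At Brewster's angle the reflected and refracted rays are perpendicular, so θ_t = 90° − θ_B = 90° − 46.70° = 43.30°.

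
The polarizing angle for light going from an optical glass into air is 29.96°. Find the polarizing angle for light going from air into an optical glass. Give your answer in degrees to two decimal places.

θ_B' ≈ 60.04°

Reversing the direction swaps n₁ and n₂, so tan θ_B' = 1/tan θ_B and θ_B' = 90° − θ_B.
Hence θ_B' = 90° − 29.96° = 60.04°.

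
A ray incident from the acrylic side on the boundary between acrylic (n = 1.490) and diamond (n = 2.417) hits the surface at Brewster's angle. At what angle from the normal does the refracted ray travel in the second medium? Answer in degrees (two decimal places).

θ_B = arctan(n₂/n₁) = arctan(2.417/1.490) = 58.35°.
At Brewster's angle the reflected and refracted rays are perpendicular, so θ_t = 90° − θ_B = 90° − 58.35° = 31.65°.

θ_t ≈ 31.65°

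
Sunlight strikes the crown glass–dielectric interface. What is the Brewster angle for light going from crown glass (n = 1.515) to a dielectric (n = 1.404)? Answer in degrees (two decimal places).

Brewster's condition: tan θ_B = n₂/n₁ = 1.404/1.515 = 0.9267.
So θ_B = arctan 0.9267 = 42.82°.

θ_B ≈ 42.82°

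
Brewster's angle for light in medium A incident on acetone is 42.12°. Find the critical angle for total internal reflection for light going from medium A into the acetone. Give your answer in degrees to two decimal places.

θ_c ≈ 64.72°

tan θ_B = n₂/n₁ = tan 42.12° = 0.9042.
Total internal reflection: sin θ_c = n₂/n₁ = 0.9042.
θ_c = arcsin(0.9042) = 64.72°.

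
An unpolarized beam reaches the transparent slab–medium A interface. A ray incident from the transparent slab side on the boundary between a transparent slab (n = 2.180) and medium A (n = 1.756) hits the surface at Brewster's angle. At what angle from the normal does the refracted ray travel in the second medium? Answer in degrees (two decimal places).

θ_t ≈ 51.15°

tan θ_B = n₂/n₁ = 1.756/2.180 = 0.8055, so θ_B = 38.85°.
The refracted ray is perpendicular to the reflected ray, so θ_t = 90° − θ_B = 51.15°.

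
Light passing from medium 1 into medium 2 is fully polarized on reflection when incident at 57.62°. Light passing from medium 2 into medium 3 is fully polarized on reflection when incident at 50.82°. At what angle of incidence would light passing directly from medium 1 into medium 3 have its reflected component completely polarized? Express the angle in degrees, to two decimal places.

tan θ_B(1→2) = n₂/n₁ = tan 57.62° = 1.5770.
tan θ_B(2→3) = n₃/n₂ = tan 50.82° = 1.2270.
n₃/n₁ = 1.9349. Then tan θ_B(1→3) = n₃/n₁, so θ_B(1→3) = arctan(1.9349) = 62.67°.

θ_B ≈ 62.67°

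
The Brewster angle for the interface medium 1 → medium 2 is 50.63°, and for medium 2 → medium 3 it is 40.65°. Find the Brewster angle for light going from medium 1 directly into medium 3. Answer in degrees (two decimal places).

θ_B ≈ 46.30°

Each Brewster angle gives a ratio: n₂/n₁ = tan 50.63° = 1.2187, n₃/n₂ = tan 40.65° = 0.8586.
So n₃/n₁ = (n₂/n₁)(n₃/n₂) = 1.2187 × 0.8586 = 1.0464.
θ_B(1→3) = arctan(1.0464) = 46.30°.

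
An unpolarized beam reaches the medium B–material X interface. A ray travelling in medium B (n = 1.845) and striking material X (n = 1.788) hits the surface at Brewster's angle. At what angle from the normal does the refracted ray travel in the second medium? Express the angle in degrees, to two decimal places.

θ_t ≈ 45.90°

tan θ_B = n₂/n₁ = 1.788/1.845 = 0.9691, so θ_B = 44.10°.
The refracted ray is perpendicular to the reflected ray, so θ_t = 90° − θ_B = 45.90°.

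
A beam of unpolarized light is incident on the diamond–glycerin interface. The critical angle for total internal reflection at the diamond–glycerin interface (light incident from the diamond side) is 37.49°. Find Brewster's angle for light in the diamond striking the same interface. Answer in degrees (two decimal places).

θ_B ≈ 31.33°

At the critical angle sin θ_c = n₂/n₁, giving n₂/n₁ = sin 37.49° = 0.6086.
Then tan θ_B = n₂/n₁ = 0.6086, so θ_B = arctan 0.6086 = 31.33°.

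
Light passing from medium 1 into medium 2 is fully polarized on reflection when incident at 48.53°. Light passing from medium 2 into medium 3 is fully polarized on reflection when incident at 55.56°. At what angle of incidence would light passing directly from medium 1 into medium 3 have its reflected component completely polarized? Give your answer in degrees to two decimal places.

n₂/n₁ = tan 48.53° = 1.1315 and n₃/n₂ = tan 55.56° = 1.4583.
n₃/n₁ = 1.6500. Then tan θ_B(1→3) = n₃/n₁, so θ_B(1→3) = arctan(1.6500) = 58.78°.

θ_B ≈ 58.78°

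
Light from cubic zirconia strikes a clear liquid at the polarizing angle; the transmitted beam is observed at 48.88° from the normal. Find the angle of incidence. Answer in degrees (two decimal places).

At Brewster's angle the reflected and refracted rays are perpendicular, so θ_B + θ_t = 90°.
θ_B = 90° − 48.88° = 41.12°.

θ_B ≈ 41.12°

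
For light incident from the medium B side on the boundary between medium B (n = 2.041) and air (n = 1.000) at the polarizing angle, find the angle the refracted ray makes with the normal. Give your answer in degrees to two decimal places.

First find Brewster's angle: tan θ_B = 1.000/2.041 = 0.4900, giving θ_B = 26.10°.
The refracted ray is perpendicular to the reflected ray, so θ_t = 90° − θ_B = 63.90°.

θ_t ≈ 63.90°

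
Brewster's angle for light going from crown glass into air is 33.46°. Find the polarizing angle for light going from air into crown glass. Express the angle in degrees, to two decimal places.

θ_B' ≈ 56.54°

The two Brewster angles are complementary: θ_B' = 90° − θ_B = 90° − 33.46° = 56.54°.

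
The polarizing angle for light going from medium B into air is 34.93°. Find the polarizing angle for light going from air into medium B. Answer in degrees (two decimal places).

Reversing the direction swaps n₁ and n₂, so tan θ_B' = 1/tan θ_B and θ_B' = 90° − θ_B.
Hence θ_B' = 90° − 34.93° = 55.07°.

θ_B' ≈ 55.07°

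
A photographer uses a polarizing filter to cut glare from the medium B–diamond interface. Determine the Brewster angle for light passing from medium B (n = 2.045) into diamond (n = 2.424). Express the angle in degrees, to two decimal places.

The reflected p-component vanishes when tan θ_B = n₂/n₁.
tan θ_B = n₂/n₁ = 2.424/2.045 = 1.1853.
θ_B = arctan(1.1853) = 49.85°.

θ_B ≈ 49.85°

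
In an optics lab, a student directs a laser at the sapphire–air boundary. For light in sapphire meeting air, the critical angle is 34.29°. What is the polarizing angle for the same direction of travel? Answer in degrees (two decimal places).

sin θ_c = n₂/n₁, so n₂/n₁ = sin 34.29° = 0.5634.
Brewster: tan θ_B = n₂/n₁ = 0.5634.
θ_B = arctan(0.5634) = 29.40°.

θ_B ≈ 29.40°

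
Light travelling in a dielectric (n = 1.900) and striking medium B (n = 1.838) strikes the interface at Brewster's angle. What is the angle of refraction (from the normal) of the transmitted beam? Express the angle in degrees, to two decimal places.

First find Brewster's angle: tan θ_B = 1.838/1.900 = 0.9674, giving θ_B = 44.05°.
At Brewster's angle the reflected and refracted rays are perpendicular, so θ_t = 90° − θ_B = 90° − 44.05° = 45.95°.

θ_t ≈ 45.95°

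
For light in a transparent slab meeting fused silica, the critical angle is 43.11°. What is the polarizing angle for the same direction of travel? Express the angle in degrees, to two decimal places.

θ_B ≈ 34.35°

At the critical angle sin θ_c = n₂/n₁, giving n₂/n₁ = sin 43.11° = 0.6834.
Then tan θ_B = n₂/n₁ = 0.6834, so θ_B = arctan 0.6834 = 34.35°.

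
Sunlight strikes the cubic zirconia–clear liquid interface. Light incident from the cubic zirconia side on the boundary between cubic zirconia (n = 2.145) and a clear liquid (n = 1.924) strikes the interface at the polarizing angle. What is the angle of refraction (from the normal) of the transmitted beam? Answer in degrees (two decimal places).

θ_t ≈ 48.11°

θ_B = arctan(n₂/n₁) = arctan(1.924/2.145) = 41.89°.
Since θ_B + θ_t = 90° at Brewster incidence, θ_t = 90° − 41.89° = 48.11°.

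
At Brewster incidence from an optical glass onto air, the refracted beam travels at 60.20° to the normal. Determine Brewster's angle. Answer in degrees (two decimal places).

θ_B ≈ 29.80°

At Brewster's angle the reflected and refracted rays are perpendicular, so θ_B + θ_t = 90°.
So θ_B = 90° − θ_t = 90° − 60.20° = 29.80°.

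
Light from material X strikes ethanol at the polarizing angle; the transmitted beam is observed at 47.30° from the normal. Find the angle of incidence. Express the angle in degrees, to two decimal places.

θ_B ≈ 42.70°

At Brewster's angle the reflected and refracted rays are perpendicular, so θ_B + θ_t = 90°.
θ_B = 90° − 47.30° = 42.70°.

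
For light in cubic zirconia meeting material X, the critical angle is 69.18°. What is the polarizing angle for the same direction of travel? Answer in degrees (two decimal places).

n₂/n₁ = sin θ_c = sin 69.18° = 0.9347.
tan θ_B equals the same ratio, so θ_B = arctan(0.9347) = 43.07°.

θ_B ≈ 43.07°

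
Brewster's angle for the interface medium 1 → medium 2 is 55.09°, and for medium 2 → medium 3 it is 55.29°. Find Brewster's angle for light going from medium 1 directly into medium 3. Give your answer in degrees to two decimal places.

tan θ_B(1→2) = n₂/n₁ = tan 55.09° = 1.4329.
tan θ_B(2→3) = n₃/n₂ = tan 55.29° = 1.4436.
Multiplying, n₃/n₁ = 1.4329 × 1.4436 = 2.0686, and θ_B(1→3) = arctan 2.0686 = 64.20°.

θ_B ≈ 64.20°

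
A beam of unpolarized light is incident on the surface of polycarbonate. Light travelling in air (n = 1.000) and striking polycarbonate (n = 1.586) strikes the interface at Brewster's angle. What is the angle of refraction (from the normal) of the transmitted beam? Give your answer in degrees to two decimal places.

tan θ_B = n₂/n₁ = 1.586/1.000 = 1.5860, so θ_B = 57.77°.
At Brewster's angle the reflected and refracted rays are perpendicular, so θ_t = 90° − θ_B = 90° − 57.77° = 32.23°.

θ_t ≈ 32.23°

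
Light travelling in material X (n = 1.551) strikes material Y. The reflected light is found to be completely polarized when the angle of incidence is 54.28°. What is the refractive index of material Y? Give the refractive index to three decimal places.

n ≈ 2.157

Brewster's law: tan θ_B = n₂/n₁ (light incident in material X, refracted into material Y).
n₂ = n₁ tan θ_B = 1.551 × tan 54.28° = 2.157.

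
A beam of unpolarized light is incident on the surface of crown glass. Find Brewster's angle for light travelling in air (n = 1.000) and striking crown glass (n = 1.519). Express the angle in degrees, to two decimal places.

θ_B ≈ 56.64°

At Brewster's angle the reflected and refracted rays are perpendicular, which with Snell's law gives tan θ_B = n₂/n₁.
Here n₂/n₁ = 1.519/1.000 = 1.5190, and Brewster's law gives tan θ_B = n₂/n₁. Taking the arctangent, θ_B = 56.64°.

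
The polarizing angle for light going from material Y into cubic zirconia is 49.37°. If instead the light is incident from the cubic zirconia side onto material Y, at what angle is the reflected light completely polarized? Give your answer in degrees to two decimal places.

θ_B' ≈ 40.63°

tan θ_B' = n₁/n₂ = 1/tan θ_B, so θ_B' = 90° − θ_B.
θ_B' = 90° − 49.37° = 40.63°.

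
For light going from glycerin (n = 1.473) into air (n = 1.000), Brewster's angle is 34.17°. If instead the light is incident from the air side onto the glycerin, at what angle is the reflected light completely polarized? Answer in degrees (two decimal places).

tan θ_B' = n₁/n₂ = 1/tan θ_B, so θ_B' = 90° − θ_B.
θ_B' = 90° − 34.17° = 55.83°.

θ_B' ≈ 55.83°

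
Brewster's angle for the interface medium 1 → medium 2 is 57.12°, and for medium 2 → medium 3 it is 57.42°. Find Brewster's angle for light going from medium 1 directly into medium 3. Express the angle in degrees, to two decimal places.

Each Brewster angle gives a ratio: n₂/n₁ = tan 57.12° = 1.5469, n₃/n₂ = tan 57.42° = 1.5649.
Multiplying, n₃/n₁ = 1.5469 × 1.5649 = 2.4208, and θ_B(1→3) = arctan 2.4208 = 67.55°.

θ_B ≈ 67.55°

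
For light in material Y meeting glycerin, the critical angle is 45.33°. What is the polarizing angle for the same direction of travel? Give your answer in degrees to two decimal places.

n₂/n₁ = sin θ_c = sin 45.33° = 0.7112.
tan θ_B equals the same ratio, so θ_B = arctan(0.7112) = 35.42°.

θ_B ≈ 35.42°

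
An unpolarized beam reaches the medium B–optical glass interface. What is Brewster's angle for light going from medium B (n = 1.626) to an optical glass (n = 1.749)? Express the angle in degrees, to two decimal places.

At Brewster's angle the reflected and refracted rays are perpendicular, which with Snell's law gives tan θ_B = n₂/n₁.
Here n₂/n₁ = 1.749/1.626 = 1.0756, and Brewster's law gives tan θ_B = n₂/n₁.
θ_B = arctan(1.0756) = 47.09°.

θ_B ≈ 47.09°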